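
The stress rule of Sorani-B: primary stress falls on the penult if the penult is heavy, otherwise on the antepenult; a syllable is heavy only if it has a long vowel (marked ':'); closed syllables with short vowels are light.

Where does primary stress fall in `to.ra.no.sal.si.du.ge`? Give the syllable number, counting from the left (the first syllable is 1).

5

Weights: 5 si L, 6 du L, 7 ge L.
The penult (syllable 6, du) is light, so stress falls on the antepenult (syllable 5, si).
Primary stress: syllable 5 → to.ra.no.sal.ˈsi.du.ge.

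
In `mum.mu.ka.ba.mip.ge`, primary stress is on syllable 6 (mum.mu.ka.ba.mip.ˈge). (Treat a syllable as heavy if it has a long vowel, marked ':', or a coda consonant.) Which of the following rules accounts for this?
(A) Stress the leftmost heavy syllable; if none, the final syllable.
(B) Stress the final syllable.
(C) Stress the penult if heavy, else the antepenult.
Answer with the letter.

B

Rule A → syllable 1 (observed: 6).
Rule B → syllable 6 ✓.
Rule C → syllable 5 (observed: 6).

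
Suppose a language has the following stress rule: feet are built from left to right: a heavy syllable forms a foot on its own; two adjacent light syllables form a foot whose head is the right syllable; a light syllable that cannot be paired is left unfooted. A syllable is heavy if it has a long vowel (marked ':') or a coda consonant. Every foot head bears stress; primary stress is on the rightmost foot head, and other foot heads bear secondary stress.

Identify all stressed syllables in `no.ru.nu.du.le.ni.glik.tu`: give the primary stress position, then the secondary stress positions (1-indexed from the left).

primary 7, secondary 2, 4, 6

Weights: 1 no L, 2 ru L, 3 nu L, 4 du L, 5 le L, 6 ni L, 7 glik H, 8 tu L.
Parse left to right (heavy = foot alone; LL = one foot; stranded L unfooted): (no.ˈru) (nu.ˈdu) (le.ˈni) (ˈglik) tu.
Foot heads: 2, 4, 6, 7.
Primary stress on the rightmost head = syllable 7.
Secondary stress on 2, 4, 6: no.ˌru.nu.ˌdu.le.ˌni.ˈglik.tu.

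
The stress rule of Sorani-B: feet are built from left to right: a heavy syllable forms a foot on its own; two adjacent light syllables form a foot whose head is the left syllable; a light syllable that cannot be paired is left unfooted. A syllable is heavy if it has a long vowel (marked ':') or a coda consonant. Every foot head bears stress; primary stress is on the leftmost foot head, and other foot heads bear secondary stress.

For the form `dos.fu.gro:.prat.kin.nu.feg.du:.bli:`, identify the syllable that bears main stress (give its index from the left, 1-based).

Weights: 1 dos H, 2 fu L, 3 gro: H, 4 prat H, 5 kin H, 6 nu L, 7 feg H, 8 du: H, 9 bli: H.
Parse left to right (heavy = foot alone; LL = one foot; stranded L unfooted): (ˈdos) fu (ˈgro:) (ˈprat) (ˈkin) nu (ˈfeg) (ˈdu:) (ˈbli:).
Foot heads: 1, 3, 4, 5, 7, 8, 9.
Primary stress on the leftmost head = syllable 1.
Primary stress: syllable 1 → ˈdos.fu.gro:.prat.kin.nu.feg.du:.bli:.

1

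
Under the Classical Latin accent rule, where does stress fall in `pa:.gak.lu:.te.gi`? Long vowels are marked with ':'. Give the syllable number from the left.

Classical Latin: stress the penult if heavy (long vowel or closed), else the antepenult.
Weights: 3 lu: H, 4 te L, 5 gi L.
The penult (syllable 4, te) is light, so stress falls on the antepenult (syllable 3, lu:).
Stress on syllable 3: pa:.gak.ˈlu:.te.gi.

3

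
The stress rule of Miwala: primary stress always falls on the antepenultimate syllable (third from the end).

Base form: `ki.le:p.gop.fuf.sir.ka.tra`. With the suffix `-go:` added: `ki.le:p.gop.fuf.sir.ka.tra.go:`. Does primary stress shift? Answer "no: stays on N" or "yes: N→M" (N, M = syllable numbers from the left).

Base `ki.le:p.gop.fuf.sir.ka.tra` (7 syllables):
  The word has 7 syllables; the antepenultimate syllable (third from the end) is syllable 5 (sir).
  → primary stress on syllable 5.
Suffixed `ki.le:p.gop.fuf.sir.ka.tra.go:` (8 syllables):
  The word has 8 syllables; the antepenultimate syllable (third from the end) is syllable 6 (ka).
  → primary stress on syllable 6.

yes: 5→6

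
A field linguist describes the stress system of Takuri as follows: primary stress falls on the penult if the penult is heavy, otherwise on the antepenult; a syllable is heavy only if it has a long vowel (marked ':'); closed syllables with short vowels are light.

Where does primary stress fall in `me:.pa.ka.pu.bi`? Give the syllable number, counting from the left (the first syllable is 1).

3

Weights: 3 ka L, 4 pu L, 5 bi L.
The penult (syllable 4, pu) is light, so stress falls on the antepenult (syllable 3, ka).
Primary stress: syllable 3 → me:.pa.ˈka.pu.bi.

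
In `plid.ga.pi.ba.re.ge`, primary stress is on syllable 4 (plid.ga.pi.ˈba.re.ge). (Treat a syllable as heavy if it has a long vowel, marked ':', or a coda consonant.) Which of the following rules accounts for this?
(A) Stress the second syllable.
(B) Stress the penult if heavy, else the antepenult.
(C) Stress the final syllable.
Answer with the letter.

Rule A → syllable 2 (observed: 4).
Rule B → syllable 4 ✓.
Rule C → syllable 6 (observed: 4).

B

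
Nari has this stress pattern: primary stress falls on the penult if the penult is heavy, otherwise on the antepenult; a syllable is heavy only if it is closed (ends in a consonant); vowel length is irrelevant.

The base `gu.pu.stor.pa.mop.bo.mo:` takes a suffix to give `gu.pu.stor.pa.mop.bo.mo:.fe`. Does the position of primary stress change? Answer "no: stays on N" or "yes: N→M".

yes: 5→6

Base `gu.pu.stor.pa.mop.bo.mo:` (7 syllables):
  Weights: 5 mop H, 6 bo L, 7 mo: L.
  The penult (syllable 6, bo) is light, so stress falls on the antepenult (syllable 5, mop).
  → primary stress on syllable 5.
Suffixed `gu.pu.stor.pa.mop.bo.mo:.fe` (8 syllables):
  Weights: 6 bo L, 7 mo: L, 8 fe L.
  The penult (syllable 7, mo:) is light, so stress falls on the antepenult (syllable 6, bo).
  → primary stress on syllable 6.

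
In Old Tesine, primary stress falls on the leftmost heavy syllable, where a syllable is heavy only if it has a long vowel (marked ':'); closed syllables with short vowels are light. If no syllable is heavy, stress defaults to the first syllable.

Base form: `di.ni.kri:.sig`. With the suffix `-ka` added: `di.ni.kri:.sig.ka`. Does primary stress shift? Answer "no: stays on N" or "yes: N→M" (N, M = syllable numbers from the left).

Base `di.ni.kri:.sig` (4 syllables):
  Weights: 1 di L, 2 ni L, 3 kri: H, 4 sig L.
  Heavy syllables in the domain: 3. The leftmost is syllable 3 (kri:).
  → primary stress on syllable 3.
Suffixed `di.ni.kri:.sig.ka` (5 syllables):
  Weights: 1 di L, 2 ni L, 3 kri: H, 4 sig L, 5 ka L.
  Heavy syllables in the domain: 3. The leftmost is syllable 3 (kri:).
  → primary stress on syllable 3.

no: stays on 3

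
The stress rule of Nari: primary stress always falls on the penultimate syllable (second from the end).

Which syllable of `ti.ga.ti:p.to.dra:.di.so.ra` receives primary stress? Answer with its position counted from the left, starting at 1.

7

The word has 8 syllables; the penultimate syllable (second from the end) is syllable 7 (so).
Primary stress: syllable 7 → ti.ga.ti:p.to.dra:.di.ˈso.ra.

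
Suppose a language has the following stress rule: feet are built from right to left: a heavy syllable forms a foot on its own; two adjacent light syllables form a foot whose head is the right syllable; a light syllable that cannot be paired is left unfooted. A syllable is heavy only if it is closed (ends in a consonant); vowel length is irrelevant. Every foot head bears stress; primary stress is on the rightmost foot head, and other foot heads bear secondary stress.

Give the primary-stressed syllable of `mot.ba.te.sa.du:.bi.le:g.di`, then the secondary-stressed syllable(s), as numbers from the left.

primary 7, secondary 1, 4, 6

Weights: 1 mot H, 2 ba L, 3 te L, 4 sa L, 5 du: L, 6 bi L, 7 le:g H, 8 di L.
Parse right to left (heavy = foot alone; LL = one foot; stranded L unfooted): (ˈmot) ba (te.ˈsa) (du:.ˈbi) (ˈle:g) di.
Foot heads: 1, 4, 6, 7.
Primary stress on the rightmost head = syllable 7.
Secondary stress on 1, 4, 6: ˌmot.ba.te.ˌsa.du:.ˌbi.ˈle:g.di.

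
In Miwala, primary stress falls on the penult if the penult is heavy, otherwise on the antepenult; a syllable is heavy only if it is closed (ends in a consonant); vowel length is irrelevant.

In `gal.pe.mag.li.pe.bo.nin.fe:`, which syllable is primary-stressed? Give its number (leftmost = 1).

Weights: 6 bo L, 7 nin H, 8 fe: L.
The penult (syllable 7, nin) is heavy, so it takes stress.
Primary stress: syllable 7 → gal.pe.mag.li.pe.bo.ˈnin.fe:.

7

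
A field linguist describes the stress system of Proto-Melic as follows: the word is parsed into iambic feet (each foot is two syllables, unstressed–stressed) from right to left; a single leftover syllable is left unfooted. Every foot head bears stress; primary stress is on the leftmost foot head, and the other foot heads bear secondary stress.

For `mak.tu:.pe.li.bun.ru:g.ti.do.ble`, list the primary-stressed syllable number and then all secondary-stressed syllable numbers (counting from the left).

primary 3, secondary 5, 7, 9

Parse right to left into iambic (σˈσ) feet: mak (tu:.ˈpe) (li.ˈbun) (ru:g.ˈti) (do.ˈble). Syllable 1 is left unfooted.
Foot heads (stressed positions): 3, 5, 7, 9.
End Rule Leftmost: primary stress on the leftmost head = syllable 3.
Secondary stress on 5, 7, 9: mak.tu:.ˈpe.li.ˌbun.ru:g.ˌti.do.ˌble.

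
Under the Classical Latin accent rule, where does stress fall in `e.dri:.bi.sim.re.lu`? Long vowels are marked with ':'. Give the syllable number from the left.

Classical Latin: stress the penult if heavy (long vowel or closed), else the antepenult.
Weights: 4 sim H, 5 re L, 6 lu L.
The penult (syllable 5, re) is light, so stress falls on the antepenult (syllable 4, sim).
Stress on syllable 4: e.dri:.bi.ˈsim.re.lu.

4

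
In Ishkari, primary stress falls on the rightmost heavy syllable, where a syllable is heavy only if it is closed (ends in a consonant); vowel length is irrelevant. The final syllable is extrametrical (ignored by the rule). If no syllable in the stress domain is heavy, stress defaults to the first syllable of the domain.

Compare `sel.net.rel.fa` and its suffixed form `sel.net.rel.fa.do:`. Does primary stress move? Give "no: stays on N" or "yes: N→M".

no: stays on 3

Base `sel.net.rel.fa` (4 syllables):
  The final syllable (4, fa) is extrametrical; the stress domain is syllables 1–3.
  Weights: 1 sel H, 2 net H, 3 rel H.
  Heavy syllables in the domain: 1, 2, 3. The rightmost is syllable 3 (rel).
  → primary stress on syllable 3.
Suffixed `sel.net.rel.fa.do:` (5 syllables):
  The final syllable (5, do:) is extrametrical; the stress domain is syllables 1–4.
  Weights: 1 sel H, 2 net H, 3 rel H, 4 fa L.
  Heavy syllables in the domain: 1, 2, 3. The rightmost is syllable 3 (rel).
  → primary stress on syllable 3.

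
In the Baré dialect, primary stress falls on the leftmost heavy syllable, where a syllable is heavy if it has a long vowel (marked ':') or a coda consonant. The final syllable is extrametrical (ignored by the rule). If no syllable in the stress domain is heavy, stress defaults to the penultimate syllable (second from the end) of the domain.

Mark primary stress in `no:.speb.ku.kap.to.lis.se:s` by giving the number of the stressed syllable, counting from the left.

1

The final syllable (7, se:s) is extrametrical; the stress domain is syllables 1–6.
Weights: 1 no: H, 2 speb H, 3 ku L, 4 kap H, 5 to L, 6 lis H.
Heavy syllables in the domain: 1, 2, 4, 6. The leftmost is syllable 1 (no:).
Primary stress: syllable 1 → ˈno:.speb.ku.kap.to.lis.se:s.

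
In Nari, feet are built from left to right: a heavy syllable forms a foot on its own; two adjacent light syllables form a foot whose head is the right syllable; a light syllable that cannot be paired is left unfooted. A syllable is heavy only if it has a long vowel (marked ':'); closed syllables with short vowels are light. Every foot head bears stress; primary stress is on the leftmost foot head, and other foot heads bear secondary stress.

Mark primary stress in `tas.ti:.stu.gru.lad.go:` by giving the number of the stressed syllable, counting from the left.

Weights: 1 tas L, 2 ti: H, 3 stu L, 4 gru L, 5 lad L, 6 go: H.
Parse left to right (heavy = foot alone; LL = one foot; stranded L unfooted): tas (ˈti:) (stu.ˈgru) lad (ˈgo:).
Foot heads: 2, 4, 6.
Primary stress on the leftmost head = syllable 2.
Primary stress: syllable 2 → tas.ˈti:.stu.gru.lad.go:.

2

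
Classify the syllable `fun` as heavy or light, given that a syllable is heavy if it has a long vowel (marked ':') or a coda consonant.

`fun`: short vowel, closed (coda /n/). Closed → heavy.

heavy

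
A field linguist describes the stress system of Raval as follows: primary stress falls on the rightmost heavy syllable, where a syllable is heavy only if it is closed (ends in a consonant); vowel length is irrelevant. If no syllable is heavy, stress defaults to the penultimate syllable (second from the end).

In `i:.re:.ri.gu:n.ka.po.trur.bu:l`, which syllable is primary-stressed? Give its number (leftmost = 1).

Weights: 1 i: L, 2 re: L, 3 ri L, 4 gu:n H, 5 ka L, 6 po L, 7 trur H, 8 bu:l H.
Heavy syllables in the domain: 4, 7, 8. The rightmost is syllable 8 (bu:l).
Primary stress: syllable 8 → i:.re:.ri.gu:n.ka.po.trur.ˈbu:l.

8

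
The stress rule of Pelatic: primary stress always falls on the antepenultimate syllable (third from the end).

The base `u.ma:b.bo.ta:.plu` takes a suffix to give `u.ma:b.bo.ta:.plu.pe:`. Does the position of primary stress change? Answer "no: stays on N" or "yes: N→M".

yes: 3→4

Base `u.ma:b.bo.ta:.plu` (5 syllables):
  The word has 5 syllables; the antepenultimate syllable (third from the end) is syllable 3 (bo).
  → primary stress on syllable 3.
Suffixed `u.ma:b.bo.ta:.plu.pe:` (6 syllables):
  The word has 6 syllables; the antepenultimate syllable (third from the end) is syllable 4 (ta:).
  → primary stress on syllable 4.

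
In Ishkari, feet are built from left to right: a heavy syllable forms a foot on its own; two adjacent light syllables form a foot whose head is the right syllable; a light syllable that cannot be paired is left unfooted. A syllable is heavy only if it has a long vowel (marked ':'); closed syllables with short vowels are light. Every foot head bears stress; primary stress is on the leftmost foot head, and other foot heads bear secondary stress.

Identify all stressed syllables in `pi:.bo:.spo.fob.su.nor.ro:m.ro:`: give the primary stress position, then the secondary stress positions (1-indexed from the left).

primary 1, secondary 2, 4, 6, 7, 8

Weights: 1 pi: H, 2 bo: H, 3 spo L, 4 fob L, 5 su L, 6 nor L, 7 ro:m H, 8 ro: H.
Parse left to right (heavy = foot alone; LL = one foot; stranded L unfooted): (ˈpi:) (ˈbo:) (spo.ˈfob) (su.ˈnor) (ˈro:m) (ˈro:).
Foot heads: 1, 2, 4, 6, 7, 8.
Primary stress on the leftmost head = syllable 1.
Secondary stress on 2, 4, 6, 7, 8: ˈpi:.ˌbo:.spo.ˌfob.su.ˌnor.ˌro:m.ˌro:.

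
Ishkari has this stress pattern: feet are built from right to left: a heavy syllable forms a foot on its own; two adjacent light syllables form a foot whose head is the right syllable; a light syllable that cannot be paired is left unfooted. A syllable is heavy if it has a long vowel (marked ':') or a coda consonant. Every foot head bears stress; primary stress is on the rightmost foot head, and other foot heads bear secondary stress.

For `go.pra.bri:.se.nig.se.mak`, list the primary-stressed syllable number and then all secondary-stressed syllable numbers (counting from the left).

Weights: 1 go L, 2 pra L, 3 bri: H, 4 se L, 5 nig H, 6 se L, 7 mak H.
Parse right to left (heavy = foot alone; LL = one foot; stranded L unfooted): (go.ˈpra) (ˈbri:) se (ˈnig) se (ˈmak).
Foot heads: 2, 3, 5, 7.
Primary stress on the rightmost head = syllable 7.
Secondary stress on 2, 3, 5: go.ˌpra.ˌbri:.se.ˌnig.se.ˈmak.

primary 7, secondary 2, 3, 5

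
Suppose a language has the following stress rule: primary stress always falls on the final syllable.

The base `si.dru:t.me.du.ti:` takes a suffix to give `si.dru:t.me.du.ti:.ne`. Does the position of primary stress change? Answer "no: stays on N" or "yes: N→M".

Base `si.dru:t.me.du.ti:` (5 syllables):
  The word has 5 syllables; the final syllable is syllable 5 (ti:).
  → primary stress on syllable 5.
Suffixed `si.dru:t.me.du.ti:.ne` (6 syllables):
  The word has 6 syllables; the final syllable is syllable 6 (ne).
  → primary stress on syllable 6.

yes: 5→6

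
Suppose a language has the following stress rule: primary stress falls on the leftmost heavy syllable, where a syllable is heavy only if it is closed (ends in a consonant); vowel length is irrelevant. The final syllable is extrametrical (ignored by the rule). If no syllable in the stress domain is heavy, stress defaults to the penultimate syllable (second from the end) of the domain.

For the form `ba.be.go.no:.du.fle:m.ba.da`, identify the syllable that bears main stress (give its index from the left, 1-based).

6

The final syllable (8, da) is extrametrical; the stress domain is syllables 1–7.
Weights: 1 ba L, 2 be L, 3 go L, 4 no: L, 5 du L, 6 fle:m H, 7 ba L.
Heavy syllables in the domain: 6. The leftmost is syllable 6 (fle:m).
Primary stress: syllable 6 → ba.be.go.no:.du.ˈfle:m.ba.da.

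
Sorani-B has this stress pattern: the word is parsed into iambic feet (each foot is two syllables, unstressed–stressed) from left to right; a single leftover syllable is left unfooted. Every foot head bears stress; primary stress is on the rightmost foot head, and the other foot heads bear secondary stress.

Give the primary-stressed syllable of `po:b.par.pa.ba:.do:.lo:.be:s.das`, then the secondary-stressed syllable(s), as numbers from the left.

primary 8, secondary 2, 4, 6

Parse left to right into iambic (σˈσ) feet: (po:b.ˈpar) (pa.ˈba:) (do:.ˈlo:) (be:s.ˈdas).
Foot heads (stressed positions): 2, 4, 6, 8.
End Rule Rightmost: primary stress on the rightmost head = syllable 8.
Secondary stress on 2, 4, 6: po:b.ˌpar.pa.ˌba:.do:.ˌlo:.be:s.ˈdas.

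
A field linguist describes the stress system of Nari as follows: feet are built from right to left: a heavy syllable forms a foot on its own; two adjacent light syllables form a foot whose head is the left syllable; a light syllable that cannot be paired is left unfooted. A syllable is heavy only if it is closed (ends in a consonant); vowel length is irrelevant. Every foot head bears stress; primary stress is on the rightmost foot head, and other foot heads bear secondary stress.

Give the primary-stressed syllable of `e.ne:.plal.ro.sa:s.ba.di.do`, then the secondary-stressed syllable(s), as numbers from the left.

Weights: 1 e L, 2 ne: L, 3 plal H, 4 ro L, 5 sa:s H, 6 ba L, 7 di L, 8 do L.
Parse right to left (heavy = foot alone; LL = one foot; stranded L unfooted): (ˈe.ne:) (ˈplal) ro (ˈsa:s) ba (ˈdi.do).
Foot heads: 1, 3, 5, 7.
Primary stress on the rightmost head = syllable 7.
Secondary stress on 1, 3, 5: ˌe.ne:.ˌplal.ro.ˌsa:s.ba.ˈdi.do.

primary 7, secondary 1, 3, 5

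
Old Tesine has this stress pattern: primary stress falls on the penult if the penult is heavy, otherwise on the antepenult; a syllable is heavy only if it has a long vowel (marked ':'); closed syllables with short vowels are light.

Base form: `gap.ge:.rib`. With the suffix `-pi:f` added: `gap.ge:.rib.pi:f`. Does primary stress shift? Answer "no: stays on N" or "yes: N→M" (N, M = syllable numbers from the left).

Base `gap.ge:.rib` (3 syllables):
  Weights: 1 gap L, 2 ge: H, 3 rib L.
  The penult (syllable 2, ge:) is heavy, so it takes stress.
  → primary stress on syllable 2.
Suffixed `gap.ge:.rib.pi:f` (4 syllables):
  Weights: 2 ge: H, 3 rib L, 4 pi:f H.
  The penult (syllable 3, rib) is light, so stress falls on the antepenult (syllable 2, ge:).
  → primary stress on syllable 2.

no: stays on 2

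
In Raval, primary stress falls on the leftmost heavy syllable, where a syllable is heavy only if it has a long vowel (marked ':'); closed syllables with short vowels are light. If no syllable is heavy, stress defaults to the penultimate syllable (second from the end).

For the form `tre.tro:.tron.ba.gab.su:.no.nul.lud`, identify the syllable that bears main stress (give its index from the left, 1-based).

2

Weights: 1 tre L, 2 tro: H, 3 tron L, 4 ba L, 5 gab L, 6 su: H, 7 no L, 8 nul L, 9 lud L.
Heavy syllables in the domain: 2, 6. The leftmost is syllable 2 (tro:).
Primary stress: syllable 2 → tre.ˈtro:.tron.ba.gab.su:.no.nul.lud.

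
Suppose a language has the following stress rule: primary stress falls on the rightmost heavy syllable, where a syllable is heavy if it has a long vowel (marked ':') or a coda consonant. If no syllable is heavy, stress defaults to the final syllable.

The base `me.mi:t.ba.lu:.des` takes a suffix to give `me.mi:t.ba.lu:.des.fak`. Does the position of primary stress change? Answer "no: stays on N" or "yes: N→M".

Base `me.mi:t.ba.lu:.des` (5 syllables):
  Weights: 1 me L, 2 mi:t H, 3 ba L, 4 lu: H, 5 des H.
  Heavy syllables in the domain: 2, 4, 5. The rightmost is syllable 5 (des).
  → primary stress on syllable 5.
Suffixed `me.mi:t.ba.lu:.des.fak` (6 syllables):
  Weights: 1 me L, 2 mi:t H, 3 ba L, 4 lu: H, 5 des H, 6 fak H.
  Heavy syllables in the domain: 2, 4, 5, 6. The rightmost is syllable 6 (fak).
  → primary stress on syllable 6.

yes: 5→6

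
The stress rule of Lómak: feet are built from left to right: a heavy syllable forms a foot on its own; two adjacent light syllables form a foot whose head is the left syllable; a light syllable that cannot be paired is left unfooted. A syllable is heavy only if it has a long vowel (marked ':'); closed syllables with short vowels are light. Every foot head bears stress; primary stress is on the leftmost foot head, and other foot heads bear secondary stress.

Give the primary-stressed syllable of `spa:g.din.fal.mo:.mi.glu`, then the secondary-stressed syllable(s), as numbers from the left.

Weights: 1 spa:g H, 2 din L, 3 fal L, 4 mo: H, 5 mi L, 6 glu L.
Parse left to right (heavy = foot alone; LL = one foot; stranded L unfooted): (ˈspa:g) (ˈdin.fal) (ˈmo:) (ˈmi.glu).
Foot heads: 1, 2, 4, 5.
Primary stress on the leftmost head = syllable 1.
Secondary stress on 2, 4, 5: ˈspa:g.ˌdin.fal.ˌmo:.ˌmi.glu.

primary 1, secondary 2, 4, 5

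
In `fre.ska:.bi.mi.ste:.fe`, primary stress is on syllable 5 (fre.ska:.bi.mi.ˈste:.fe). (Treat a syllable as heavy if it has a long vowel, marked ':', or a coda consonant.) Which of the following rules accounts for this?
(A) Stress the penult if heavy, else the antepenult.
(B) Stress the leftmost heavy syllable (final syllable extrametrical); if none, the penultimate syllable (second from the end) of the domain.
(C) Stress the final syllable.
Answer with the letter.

Rule A → syllable 5 ✓.
Rule B → syllable 2 (observed: 5).
Rule C → syllable 6 (observed: 5).

A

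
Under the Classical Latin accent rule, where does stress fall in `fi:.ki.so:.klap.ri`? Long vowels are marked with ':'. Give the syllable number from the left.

4

Classical Latin: stress the penult if heavy (long vowel or closed), else the antepenult.
Weights: 3 so: H, 4 klap H, 5 ri L.
The penult (syllable 4, klap) is heavy, so it takes stress.
Stress on syllable 4: fi:.ki.so:.ˈklap.ri.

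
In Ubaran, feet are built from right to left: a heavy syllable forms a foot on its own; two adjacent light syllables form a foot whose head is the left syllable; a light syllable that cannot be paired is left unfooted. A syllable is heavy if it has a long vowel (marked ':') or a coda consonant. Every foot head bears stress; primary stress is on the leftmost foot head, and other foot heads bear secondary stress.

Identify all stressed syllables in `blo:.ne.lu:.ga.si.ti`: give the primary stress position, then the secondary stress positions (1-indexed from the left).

primary 1, secondary 3, 5

Weights: 1 blo: H, 2 ne L, 3 lu: H, 4 ga L, 5 si L, 6 ti L.
Parse right to left (heavy = foot alone; LL = one foot; stranded L unfooted): (ˈblo:) ne (ˈlu:) ga (ˈsi.ti).
Foot heads: 1, 3, 5.
Primary stress on the leftmost head = syllable 1.
Secondary stress on 3, 5: ˈblo:.ne.ˌlu:.ga.ˌsi.ti.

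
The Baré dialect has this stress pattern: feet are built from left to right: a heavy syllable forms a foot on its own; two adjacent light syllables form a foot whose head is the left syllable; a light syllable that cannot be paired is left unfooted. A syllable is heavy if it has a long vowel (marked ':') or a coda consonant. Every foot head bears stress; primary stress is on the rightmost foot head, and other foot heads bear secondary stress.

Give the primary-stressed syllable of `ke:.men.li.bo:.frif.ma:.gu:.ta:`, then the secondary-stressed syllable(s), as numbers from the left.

Weights: 1 ke: H, 2 men H, 3 li L, 4 bo: H, 5 frif H, 6 ma: H, 7 gu: H, 8 ta: H.
Parse left to right (heavy = foot alone; LL = one foot; stranded L unfooted): (ˈke:) (ˈmen) li (ˈbo:) (ˈfrif) (ˈma:) (ˈgu:) (ˈta:).
Foot heads: 1, 2, 4, 5, 6, 7, 8.
Primary stress on the rightmost head = syllable 8.
Secondary stress on 1, 2, 4, 5, 6, 7: ˌke:.ˌmen.li.ˌbo:.ˌfrif.ˌma:.ˌgu:.ˈta:.

primary 8, secondary 1, 2, 4, 5, 6, 7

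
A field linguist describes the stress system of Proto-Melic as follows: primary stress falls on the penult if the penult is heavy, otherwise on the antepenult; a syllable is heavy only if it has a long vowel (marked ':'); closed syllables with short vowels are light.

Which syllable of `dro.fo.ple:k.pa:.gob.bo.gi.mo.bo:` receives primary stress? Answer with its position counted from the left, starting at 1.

7

Weights: 7 gi L, 8 mo L, 9 bo: H.
The penult (syllable 8, mo) is light, so stress falls on the antepenult (syllable 7, gi).
Primary stress: syllable 7 → dro.fo.ple:k.pa:.gob.bo.ˈgi.mo.bo:.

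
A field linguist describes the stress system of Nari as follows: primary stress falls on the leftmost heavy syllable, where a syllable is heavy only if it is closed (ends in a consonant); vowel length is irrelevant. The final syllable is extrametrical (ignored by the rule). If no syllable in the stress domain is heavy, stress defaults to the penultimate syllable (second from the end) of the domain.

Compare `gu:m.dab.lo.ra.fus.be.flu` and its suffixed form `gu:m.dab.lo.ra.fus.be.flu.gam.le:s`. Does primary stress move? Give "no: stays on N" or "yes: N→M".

Base `gu:m.dab.lo.ra.fus.be.flu` (7 syllables):
  The final syllable (7, flu) is extrametrical; the stress domain is syllables 1–6.
  Weights: 1 gu:m H, 2 dab H, 3 lo L, 4 ra L, 5 fus H, 6 be L.
  Heavy syllables in the domain: 1, 2, 5. The leftmost is syllable 1 (gu:m).
  → primary stress on syllable 1.
Suffixed `gu:m.dab.lo.ra.fus.be.flu.gam.le:s` (9 syllables):
  The final syllable (9, le:s) is extrametrical; the stress domain is syllables 1–8.
  Weights: 1 gu:m H, 2 dab H, 3 lo L, 4 ra L, 5 fus H, 6 be L, 7 flu L, 8 gam H.
  Heavy syllables in the domain: 1, 2, 5, 8. The leftmost is syllable 1 (gu:m).
  → primary stress on syllable 1.

no: stays on 1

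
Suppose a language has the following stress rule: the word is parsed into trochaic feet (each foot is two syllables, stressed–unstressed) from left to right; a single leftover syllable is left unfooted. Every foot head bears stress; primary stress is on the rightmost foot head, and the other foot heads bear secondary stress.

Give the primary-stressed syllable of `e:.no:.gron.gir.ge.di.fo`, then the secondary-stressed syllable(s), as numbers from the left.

Parse left to right into trochaic (ˈσσ) feet: (ˈe:.no:) (ˈgron.gir) (ˈge.di) fo. Syllable 7 is left unfooted.
Foot heads (stressed positions): 1, 3, 5.
End Rule Rightmost: primary stress on the rightmost head = syllable 5.
Secondary stress on 1, 3: ˌe:.no:.ˌgron.gir.ˈge.di.fo.

primary 5, secondary 1, 3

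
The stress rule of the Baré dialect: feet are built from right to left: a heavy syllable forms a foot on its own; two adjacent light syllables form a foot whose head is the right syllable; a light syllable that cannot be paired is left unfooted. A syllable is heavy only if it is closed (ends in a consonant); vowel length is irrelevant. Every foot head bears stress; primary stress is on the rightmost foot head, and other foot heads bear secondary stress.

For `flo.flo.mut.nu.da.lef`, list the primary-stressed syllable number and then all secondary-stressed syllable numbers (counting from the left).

primary 6, secondary 2, 3, 5

Weights: 1 flo L, 2 flo L, 3 mut H, 4 nu L, 5 da L, 6 lef H.
Parse right to left (heavy = foot alone; LL = one foot; stranded L unfooted): (flo.ˈflo) (ˈmut) (nu.ˈda) (ˈlef).
Foot heads: 2, 3, 5, 6.
Primary stress on the rightmost head = syllable 6.
Secondary stress on 2, 3, 5: flo.ˌflo.ˌmut.nu.ˌda.ˈlef.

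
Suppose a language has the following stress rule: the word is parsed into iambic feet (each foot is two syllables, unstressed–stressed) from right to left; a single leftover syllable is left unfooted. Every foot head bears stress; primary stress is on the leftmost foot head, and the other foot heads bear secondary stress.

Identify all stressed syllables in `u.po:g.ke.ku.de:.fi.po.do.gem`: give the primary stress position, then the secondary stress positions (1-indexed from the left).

primary 3, secondary 5, 7, 9

Parse right to left into iambic (σˈσ) feet: u (po:g.ˈke) (ku.ˈde:) (fi.ˈpo) (do.ˈgem). Syllable 1 is left unfooted.
Foot heads (stressed positions): 3, 5, 7, 9.
End Rule Leftmost: primary stress on the leftmost head = syllable 3.
Secondary stress on 5, 7, 9: u.po:g.ˈke.ku.ˌde:.fi.ˌpo.do.ˌgem.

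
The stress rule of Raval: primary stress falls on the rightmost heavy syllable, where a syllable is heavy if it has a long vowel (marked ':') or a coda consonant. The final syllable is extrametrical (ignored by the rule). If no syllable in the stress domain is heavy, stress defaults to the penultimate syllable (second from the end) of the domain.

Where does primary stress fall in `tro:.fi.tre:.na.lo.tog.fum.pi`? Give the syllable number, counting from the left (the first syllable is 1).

The final syllable (8, pi) is extrametrical; the stress domain is syllables 1–7.
Weights: 1 tro: H, 2 fi L, 3 tre: H, 4 na L, 5 lo L, 6 tog H, 7 fum H.
Heavy syllables in the domain: 1, 3, 6, 7. The rightmost is syllable 7 (fum).
Primary stress: syllable 7 → tro:.fi.tre:.na.lo.tog.ˈfum.pi.

7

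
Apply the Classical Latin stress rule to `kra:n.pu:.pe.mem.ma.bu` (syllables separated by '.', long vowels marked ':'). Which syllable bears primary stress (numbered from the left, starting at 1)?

4

Classical Latin: stress the penult if heavy (long vowel or closed), else the antepenult.
Weights: 4 mem H, 5 ma L, 6 bu L.
The penult (syllable 5, ma) is light, so stress falls on the antepenult (syllable 4, mem).
Stress on syllable 4: kra:n.pu:.pe.ˈmem.ma.bu.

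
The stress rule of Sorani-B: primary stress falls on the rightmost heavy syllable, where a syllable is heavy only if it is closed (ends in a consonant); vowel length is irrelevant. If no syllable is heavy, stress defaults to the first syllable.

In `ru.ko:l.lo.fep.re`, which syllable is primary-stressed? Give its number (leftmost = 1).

Weights: 1 ru L, 2 ko:l H, 3 lo L, 4 fep H, 5 re L.
Heavy syllables in the domain: 2, 4. The rightmost is syllable 4 (fep).
Primary stress: syllable 4 → ru.ko:l.lo.ˈfep.re.

4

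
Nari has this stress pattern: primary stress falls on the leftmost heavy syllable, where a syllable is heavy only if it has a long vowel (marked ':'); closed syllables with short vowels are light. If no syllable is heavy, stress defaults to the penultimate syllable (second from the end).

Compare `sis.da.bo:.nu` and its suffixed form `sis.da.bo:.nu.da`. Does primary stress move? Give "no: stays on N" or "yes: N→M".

no: stays on 3

Base `sis.da.bo:.nu` (4 syllables):
  Weights: 1 sis L, 2 da L, 3 bo: H, 4 nu L.
  Heavy syllables in the domain: 3. The leftmost is syllable 3 (bo:).
  → primary stress on syllable 3.
Suffixed `sis.da.bo:.nu.da` (5 syllables):
  Weights: 1 sis L, 2 da L, 3 bo: H, 4 nu L, 5 da L.
  Heavy syllables in the domain: 3. The leftmost is syllable 3 (bo:).
  → primary stress on syllable 3.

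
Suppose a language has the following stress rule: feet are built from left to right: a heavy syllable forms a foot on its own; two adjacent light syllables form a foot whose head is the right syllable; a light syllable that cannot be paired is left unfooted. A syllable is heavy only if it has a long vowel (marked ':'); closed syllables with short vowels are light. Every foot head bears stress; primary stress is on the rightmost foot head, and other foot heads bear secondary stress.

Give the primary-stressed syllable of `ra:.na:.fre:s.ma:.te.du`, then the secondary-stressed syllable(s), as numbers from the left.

Weights: 1 ra: H, 2 na: H, 3 fre:s H, 4 ma: H, 5 te L, 6 du L.
Parse left to right (heavy = foot alone; LL = one foot; stranded L unfooted): (ˈra:) (ˈna:) (ˈfre:s) (ˈma:) (te.ˈdu).
Foot heads: 1, 2, 3, 4, 6.
Primary stress on the rightmost head = syllable 6.
Secondary stress on 1, 2, 3, 4: ˌra:.ˌna:.ˌfre:s.ˌma:.te.ˈdu.

primary 6, secondary 1, 2, 3, 4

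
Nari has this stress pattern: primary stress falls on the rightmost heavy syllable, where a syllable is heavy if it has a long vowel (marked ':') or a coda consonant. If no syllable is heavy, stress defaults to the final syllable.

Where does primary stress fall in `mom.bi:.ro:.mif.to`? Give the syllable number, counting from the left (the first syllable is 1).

4

Weights: 1 mom H, 2 bi: H, 3 ro: H, 4 mif H, 5 to L.
Heavy syllables in the domain: 1, 2, 3, 4. The rightmost is syllable 4 (mif).
Primary stress: syllable 4 → mom.bi:.ro:.ˈmif.to.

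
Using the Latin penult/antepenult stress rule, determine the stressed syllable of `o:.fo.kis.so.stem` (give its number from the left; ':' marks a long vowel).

3

Classical Latin: stress the penult if heavy (long vowel or closed), else the antepenult.
Weights: 3 kis H, 4 so L, 5 stem H.
The penult (syllable 4, so) is light, so stress falls on the antepenult (syllable 3, kis).
Stress on syllable 3: o:.fo.ˈkis.so.stem.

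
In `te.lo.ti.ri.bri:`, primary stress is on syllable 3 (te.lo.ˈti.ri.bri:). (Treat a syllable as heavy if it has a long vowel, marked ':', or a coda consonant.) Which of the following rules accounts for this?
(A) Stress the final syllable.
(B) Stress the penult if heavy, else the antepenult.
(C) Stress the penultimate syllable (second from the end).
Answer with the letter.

Rule A → syllable 5 (observed: 3).
Rule B → syllable 3 ✓.
Rule C → syllable 4 (observed: 3).

B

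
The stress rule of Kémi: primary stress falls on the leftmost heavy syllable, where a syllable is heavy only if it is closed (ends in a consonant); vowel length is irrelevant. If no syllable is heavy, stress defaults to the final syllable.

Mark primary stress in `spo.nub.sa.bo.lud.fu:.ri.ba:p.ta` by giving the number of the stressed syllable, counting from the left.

Weights: 1 spo L, 2 nub H, 3 sa L, 4 bo L, 5 lud H, 6 fu: L, 7 ri L, 8 ba:p H, 9 ta L.
Heavy syllables in the domain: 2, 5, 8. The leftmost is syllable 2 (nub).
Primary stress: syllable 2 → spo.ˈnub.sa.bo.lud.fu:.ri.ba:p.ta.

2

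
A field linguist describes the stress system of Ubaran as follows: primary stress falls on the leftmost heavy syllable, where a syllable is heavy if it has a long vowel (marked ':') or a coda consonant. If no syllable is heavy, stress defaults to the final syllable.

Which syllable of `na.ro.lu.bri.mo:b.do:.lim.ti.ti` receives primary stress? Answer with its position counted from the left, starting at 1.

Weights: 1 na L, 2 ro L, 3 lu L, 4 bri L, 5 mo:b H, 6 do: H, 7 lim H, 8 ti L, 9 ti L.
Heavy syllables in the domain: 5, 6, 7. The leftmost is syllable 5 (mo:b).
Primary stress: syllable 5 → na.ro.lu.bri.ˈmo:b.do:.lim.ti.ti.

5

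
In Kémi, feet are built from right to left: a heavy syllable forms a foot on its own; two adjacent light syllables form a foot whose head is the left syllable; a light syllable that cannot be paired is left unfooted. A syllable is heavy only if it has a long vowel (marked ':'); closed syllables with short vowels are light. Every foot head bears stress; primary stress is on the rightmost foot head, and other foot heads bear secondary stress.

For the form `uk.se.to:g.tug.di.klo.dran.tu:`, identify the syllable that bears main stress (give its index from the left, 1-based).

8

Weights: 1 uk L, 2 se L, 3 to:g H, 4 tug L, 5 di L, 6 klo L, 7 dran L, 8 tu: H.
Parse right to left (heavy = foot alone; LL = one foot; stranded L unfooted): (ˈuk.se) (ˈto:g) (ˈtug.di) (ˈklo.dran) (ˈtu:).
Foot heads: 1, 3, 4, 6, 8.
Primary stress on the rightmost head = syllable 8.
Primary stress: syllable 8 → uk.se.to:g.tug.di.klo.dran.ˈtu:.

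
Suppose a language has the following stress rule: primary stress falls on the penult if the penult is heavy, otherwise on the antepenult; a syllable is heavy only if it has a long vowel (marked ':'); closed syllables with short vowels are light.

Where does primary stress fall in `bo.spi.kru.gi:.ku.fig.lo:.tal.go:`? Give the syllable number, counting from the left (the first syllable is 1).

Weights: 7 lo: H, 8 tal L, 9 go: H.
The penult (syllable 8, tal) is light, so stress falls on the antepenult (syllable 7, lo:).
Primary stress: syllable 7 → bo.spi.kru.gi:.ku.fig.ˈlo:.tal.go:.

7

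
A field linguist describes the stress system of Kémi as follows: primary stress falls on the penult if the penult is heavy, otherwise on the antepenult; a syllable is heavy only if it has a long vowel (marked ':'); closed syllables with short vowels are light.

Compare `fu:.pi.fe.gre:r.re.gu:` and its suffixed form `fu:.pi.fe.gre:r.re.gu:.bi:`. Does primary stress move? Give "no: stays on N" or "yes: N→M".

Base `fu:.pi.fe.gre:r.re.gu:` (6 syllables):
  Weights: 4 gre:r H, 5 re L, 6 gu: H.
  The penult (syllable 5, re) is light, so stress falls on the antepenult (syllable 4, gre:r).
  → primary stress on syllable 4.
Suffixed `fu:.pi.fe.gre:r.re.gu:.bi:` (7 syllables):
  Weights: 5 re L, 6 gu: H, 7 bi: H.
  The penult (syllable 6, gu:) is heavy, so it takes stress.
  → primary stress on syllable 6.

yes: 4→6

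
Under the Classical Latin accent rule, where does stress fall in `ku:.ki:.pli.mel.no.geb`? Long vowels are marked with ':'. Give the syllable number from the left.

4

Classical Latin: stress the penult if heavy (long vowel or closed), else the antepenult.
Weights: 4 mel H, 5 no L, 6 geb H.
The penult (syllable 5, no) is light, so stress falls on the antepenult (syllable 4, mel).
Stress on syllable 4: ku:.ki:.pli.ˈmel.no.geb.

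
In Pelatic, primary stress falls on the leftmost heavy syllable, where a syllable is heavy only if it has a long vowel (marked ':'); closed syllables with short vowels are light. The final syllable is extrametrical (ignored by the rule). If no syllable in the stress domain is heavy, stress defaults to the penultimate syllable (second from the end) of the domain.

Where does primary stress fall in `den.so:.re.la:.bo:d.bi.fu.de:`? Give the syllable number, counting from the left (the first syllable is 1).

2

The final syllable (8, de:) is extrametrical; the stress domain is syllables 1–7.
Weights: 1 den L, 2 so: H, 3 re L, 4 la: H, 5 bo:d H, 6 bi L, 7 fu L.
Heavy syllables in the domain: 2, 4, 5. The leftmost is syllable 2 (so:).
Primary stress: syllable 2 → den.ˈso:.re.la:.bo:d.bi.fu.de:.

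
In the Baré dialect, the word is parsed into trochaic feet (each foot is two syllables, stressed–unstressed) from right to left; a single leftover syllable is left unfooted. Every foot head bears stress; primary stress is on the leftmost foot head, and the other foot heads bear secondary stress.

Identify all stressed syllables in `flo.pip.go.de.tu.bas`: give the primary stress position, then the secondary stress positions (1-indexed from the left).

primary 1, secondary 3, 5

Parse right to left into trochaic (ˈσσ) feet: (ˈflo.pip) (ˈgo.de) (ˈtu.bas).
Foot heads (stressed positions): 1, 3, 5.
End Rule Leftmost: primary stress on the leftmost head = syllable 1.
Secondary stress on 3, 5: ˈflo.pip.ˌgo.de.ˌtu.bas.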